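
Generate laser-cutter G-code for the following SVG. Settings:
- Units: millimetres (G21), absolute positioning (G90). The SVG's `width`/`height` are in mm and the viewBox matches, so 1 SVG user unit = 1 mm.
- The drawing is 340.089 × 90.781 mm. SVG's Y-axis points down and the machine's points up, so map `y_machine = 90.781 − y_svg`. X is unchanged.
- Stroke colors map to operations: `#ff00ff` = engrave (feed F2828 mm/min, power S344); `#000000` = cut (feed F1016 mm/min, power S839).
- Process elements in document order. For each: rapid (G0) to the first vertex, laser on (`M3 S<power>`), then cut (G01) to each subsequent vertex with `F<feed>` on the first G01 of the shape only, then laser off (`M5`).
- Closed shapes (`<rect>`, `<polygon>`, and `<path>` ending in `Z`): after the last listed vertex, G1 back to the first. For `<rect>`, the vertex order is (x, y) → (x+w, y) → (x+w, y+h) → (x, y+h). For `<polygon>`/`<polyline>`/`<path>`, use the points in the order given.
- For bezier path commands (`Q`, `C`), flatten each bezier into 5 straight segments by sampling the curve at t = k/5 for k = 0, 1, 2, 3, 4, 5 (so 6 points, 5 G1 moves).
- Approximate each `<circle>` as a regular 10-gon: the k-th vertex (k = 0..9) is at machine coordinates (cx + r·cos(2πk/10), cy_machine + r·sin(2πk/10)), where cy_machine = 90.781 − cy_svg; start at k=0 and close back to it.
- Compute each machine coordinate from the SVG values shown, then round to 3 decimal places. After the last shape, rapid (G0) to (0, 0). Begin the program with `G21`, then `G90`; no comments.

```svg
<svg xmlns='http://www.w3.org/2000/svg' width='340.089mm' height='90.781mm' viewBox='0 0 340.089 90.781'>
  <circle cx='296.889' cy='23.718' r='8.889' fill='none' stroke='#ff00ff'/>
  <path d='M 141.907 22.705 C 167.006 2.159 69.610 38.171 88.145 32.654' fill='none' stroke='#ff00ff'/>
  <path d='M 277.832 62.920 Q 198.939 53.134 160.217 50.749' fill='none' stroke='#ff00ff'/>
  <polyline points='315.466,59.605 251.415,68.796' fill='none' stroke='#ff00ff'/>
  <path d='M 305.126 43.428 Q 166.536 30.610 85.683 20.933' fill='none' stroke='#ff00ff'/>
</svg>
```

1 u = 1 mm; y_m = 90.781 − y.

[1] `<circle>` circle, #ff00ff→engrave S344 F2828: (305.778,67.063) → (304.080,72.288) → (299.636,75.517) → (294.142,75.517) → (289.698,72.288) → (288.000,67.063) → (289.698,61.838) → (294.142,58.609) → (299.636,58.609) → (304.080,61.838) → (305.778,67.063) (closed)

[2] `<path>` cubic bezier, #ff00ff→engrave S344 F2828: (141.907,68.076) → (144.174,74.401) → (128.487,71.861) → (106.291,65.163) → (89.028,59.016) → (88.145,58.127)

[3] `<path>` quadratic bezier, #ff00ff→engrave S344 F2828: (277.832,27.861) → (247.882,31.479) → (221.145,34.506) → (197.622,36.940) → (177.313,38.782) → (160.217,40.032)

[4] `<polyline>` line segment, #ff00ff→engrave S344 F2828: (315.466,31.176) → (251.415,21.985)

[5] `<path>` quadratic bezier, #ff00ff→engrave S344 F2828: (305.126,47.353) → (251.999,52.355) → (203.492,57.105) → (159.603,61.604) → (120.334,65.852) → (85.683,69.848)

G21
G90
G0 X305.778 Y67.063
M3 S344
G01 X304.080 Y72.288 F2828
G01 X299.636 Y75.517
G01 X294.142 Y75.517
G01 X289.698 Y72.288
G01 X288.000 Y67.063
G01 X289.698 Y61.838
G01 X294.142 Y58.609
G01 X299.636 Y58.609
G01 X304.080 Y61.838
G01 X305.778 Y67.063
M5
G0 X141.907 Y68.076
M3 S344
G01 X144.174 Y74.401 F2828
G01 X128.487 Y71.861
G01 X106.291 Y65.163
G01 X89.028 Y59.016
G01 X88.145 Y58.127
M5
G0 X277.832 Y27.861
M3 S344
G01 X247.882 Y31.479 F2828
G01 X221.145 Y34.506
G01 X197.622 Y36.940
G01 X177.313 Y38.782
G01 X160.217 Y40.032
M5
G0 X315.466 Y31.176
M3 S344
G01 X251.415 Y21.985 F2828
M5
G0 X305.126 Y47.353
M3 S344
G01 X251.999 Y52.355 F2828
G01 X203.492 Y57.105
G01 X159.603 Y61.604
G01 X120.334 Y65.852
G01 X85.683 Y69.848
M5
G0 X0.000 Y0.000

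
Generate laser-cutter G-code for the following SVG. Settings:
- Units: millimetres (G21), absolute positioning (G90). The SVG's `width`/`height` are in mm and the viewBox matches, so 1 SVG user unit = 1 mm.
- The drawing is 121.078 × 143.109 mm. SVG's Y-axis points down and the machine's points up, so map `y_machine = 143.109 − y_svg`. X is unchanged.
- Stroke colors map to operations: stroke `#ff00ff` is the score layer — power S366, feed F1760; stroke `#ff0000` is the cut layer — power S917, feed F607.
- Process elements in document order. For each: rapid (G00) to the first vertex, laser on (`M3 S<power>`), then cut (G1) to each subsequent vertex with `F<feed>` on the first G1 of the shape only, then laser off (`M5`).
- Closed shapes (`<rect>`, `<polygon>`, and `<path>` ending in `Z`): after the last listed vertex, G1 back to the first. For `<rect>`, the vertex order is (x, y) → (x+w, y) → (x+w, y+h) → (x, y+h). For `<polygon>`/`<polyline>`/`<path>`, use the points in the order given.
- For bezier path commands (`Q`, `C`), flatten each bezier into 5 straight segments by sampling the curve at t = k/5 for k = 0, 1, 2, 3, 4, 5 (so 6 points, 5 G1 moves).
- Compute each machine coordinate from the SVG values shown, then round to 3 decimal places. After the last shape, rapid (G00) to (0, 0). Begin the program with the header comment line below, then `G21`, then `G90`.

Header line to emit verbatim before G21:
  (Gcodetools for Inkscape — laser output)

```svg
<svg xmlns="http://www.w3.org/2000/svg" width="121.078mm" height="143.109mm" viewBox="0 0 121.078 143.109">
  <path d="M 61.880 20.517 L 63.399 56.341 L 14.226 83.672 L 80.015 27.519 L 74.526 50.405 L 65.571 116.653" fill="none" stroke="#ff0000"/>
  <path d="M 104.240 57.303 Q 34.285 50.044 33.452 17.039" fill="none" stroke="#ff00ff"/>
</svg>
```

(Gcodetools for Inkscape — laser output)
G21
G90
G00 X61.880 Y122.592
M3 S917
G1 X63.399 Y86.768 F607
G1 X14.226 Y59.437
G1 X80.015 Y115.590
G1 X74.526 Y92.704
G1 X65.571 Y26.456
M5
G00 X104.240 Y85.806
M3 S366
G1 X79.023 Y89.739 F1760
G1 X59.336 Y95.733
G1 X45.178 Y103.785
G1 X36.550 Y113.898
G1 X33.452 Y126.070
M5
G00 X0.000 Y0.000

1 u = 1 mm; y_m = 143.109 − y.

[1] `<path>` open polyline, #ff0000→cut S917 F607: (61.880,122.592) → (63.399,86.768) → (14.226,59.437) → (80.015,115.590) → (74.526,92.704) → (65.571,26.456)

[2] `<path>` quadratic bezier, #ff00ff→score S366 F1760: (104.240,85.806) → (79.023,89.739) → (59.336,95.733) → (45.178,103.785) → (36.550,113.898) → (33.452,126.070)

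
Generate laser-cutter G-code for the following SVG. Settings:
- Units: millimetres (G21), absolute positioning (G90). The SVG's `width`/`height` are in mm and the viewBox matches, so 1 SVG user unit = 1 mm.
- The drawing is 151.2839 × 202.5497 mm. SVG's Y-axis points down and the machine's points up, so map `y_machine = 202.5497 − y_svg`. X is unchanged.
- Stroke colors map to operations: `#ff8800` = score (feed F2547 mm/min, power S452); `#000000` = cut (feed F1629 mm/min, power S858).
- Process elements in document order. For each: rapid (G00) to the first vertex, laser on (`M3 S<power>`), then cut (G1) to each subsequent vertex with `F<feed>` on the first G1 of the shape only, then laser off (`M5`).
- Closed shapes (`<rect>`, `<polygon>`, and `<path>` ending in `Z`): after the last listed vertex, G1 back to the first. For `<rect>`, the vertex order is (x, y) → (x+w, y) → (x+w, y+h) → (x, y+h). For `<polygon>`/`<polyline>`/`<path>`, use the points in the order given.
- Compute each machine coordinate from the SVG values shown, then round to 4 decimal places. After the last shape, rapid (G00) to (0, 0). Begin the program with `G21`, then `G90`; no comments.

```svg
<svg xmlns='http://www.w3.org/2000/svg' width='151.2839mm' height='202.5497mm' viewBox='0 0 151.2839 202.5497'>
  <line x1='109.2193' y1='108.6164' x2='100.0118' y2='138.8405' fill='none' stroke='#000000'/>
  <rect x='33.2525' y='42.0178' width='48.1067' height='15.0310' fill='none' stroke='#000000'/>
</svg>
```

G21
G90
G00 X109.2193 Y93.9333
M3 S858
G1 X100.0118 Y63.7092 F1629
M5
G00 X33.2525 Y160.5319
M3 S858
G1 X81.3592 Y160.5319 F1629
G1 X81.3592 Y145.5009
G1 X33.2525 Y145.5009
G1 X33.2525 Y160.5319
M5
G00 X0.0000 Y0.0000

Since the viewBox matches the mm dimensions, user units are millimetres directly. The only transform is the Y-flip y_m = 202.5497 − y_svg.

Shape 1 is a line segment drawn with `<line>`. Its stroke #000000 means cut at S858, F1629. After flipping Y the toolpath is (109.2193,93.9333) → (100.0118,63.7092).

Shape 2 is a rectangle drawn with `<rect>`. Its stroke #000000 means cut at S858, F1629. After flipping Y the toolpath is (33.2525,160.5319) → (81.3592,160.5319) → (81.3592,145.5009) → (33.2525,145.5009) → (33.2525,160.5319), returning to the start.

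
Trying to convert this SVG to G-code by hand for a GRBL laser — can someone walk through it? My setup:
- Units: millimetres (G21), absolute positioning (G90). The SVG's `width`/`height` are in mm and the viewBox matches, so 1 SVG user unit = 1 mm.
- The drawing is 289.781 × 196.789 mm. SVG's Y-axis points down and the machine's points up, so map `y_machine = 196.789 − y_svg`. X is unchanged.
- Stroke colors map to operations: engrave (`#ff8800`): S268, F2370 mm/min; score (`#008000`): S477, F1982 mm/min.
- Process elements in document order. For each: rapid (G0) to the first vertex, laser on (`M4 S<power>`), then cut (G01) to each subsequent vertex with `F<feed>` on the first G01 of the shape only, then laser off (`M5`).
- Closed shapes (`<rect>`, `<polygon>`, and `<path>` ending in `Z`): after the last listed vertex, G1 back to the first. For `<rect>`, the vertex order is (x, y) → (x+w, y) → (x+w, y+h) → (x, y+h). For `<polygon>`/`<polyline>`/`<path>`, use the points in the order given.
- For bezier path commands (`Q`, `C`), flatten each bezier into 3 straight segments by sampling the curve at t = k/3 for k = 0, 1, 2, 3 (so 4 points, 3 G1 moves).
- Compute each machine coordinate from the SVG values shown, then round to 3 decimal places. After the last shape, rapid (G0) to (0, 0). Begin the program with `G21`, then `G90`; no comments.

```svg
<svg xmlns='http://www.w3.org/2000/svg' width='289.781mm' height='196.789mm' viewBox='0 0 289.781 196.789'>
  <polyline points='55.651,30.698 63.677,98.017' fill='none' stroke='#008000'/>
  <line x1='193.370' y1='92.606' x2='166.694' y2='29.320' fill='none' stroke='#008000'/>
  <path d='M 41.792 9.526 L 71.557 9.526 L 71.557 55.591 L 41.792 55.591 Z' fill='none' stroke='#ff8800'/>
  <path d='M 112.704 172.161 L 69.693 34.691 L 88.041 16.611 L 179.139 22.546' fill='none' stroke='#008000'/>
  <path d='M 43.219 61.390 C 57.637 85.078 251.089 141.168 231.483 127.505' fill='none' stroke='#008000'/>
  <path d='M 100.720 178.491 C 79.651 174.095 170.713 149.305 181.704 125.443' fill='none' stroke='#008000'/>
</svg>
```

G21
G90
G0 X55.651 Y166.091
M4 S477
G01 X63.677 Y98.772 F1982
M5
G0 X193.370 Y104.183
M4 S477
G01 X166.694 Y167.469 F1982
M5
G0 X41.792 Y187.263
M4 S268
G01 X71.557 Y187.263 F2370
G01 X71.557 Y141.198
G01 X41.792 Y141.198
G01 X41.792 Y187.263
M5
G0 X112.704 Y24.628
M4 S477
G01 X69.693 Y162.098 F1982
G01 X88.041 Y180.178
G01 X179.139 Y174.243
M5
G0 X43.219 Y135.399
M4 S477
G01 X102.793 Y104.694 F1982
G01 X194.592 Y75.088
G01 X231.483 Y69.284
M5
G0 X100.720 Y18.298
M4 S477
G01 X109.909 Y28.702 F1982
G01 X151.141 Y47.964
G01 X181.704 Y71.346
M5
G0 X0.000 Y0.000

1 u = 1 mm; y_m = 196.789 − y.

[1] `<polyline>` line segment, #008000→score S477 F1982: (55.651,166.091) → (63.677,98.772)

[2] `<line>` line segment, #008000→score S477 F1982: (193.370,104.183) → (166.694,167.469)

[3] `<path>` rectangle, #ff8800→engrave S268 F2370: (41.792,187.263) → (71.557,187.263) → (71.557,141.198) → (41.792,141.198) → (41.792,187.263) (closed)

[4] `<path>` open polyline, #008000→score S477 F1982: (112.704,24.628) → (69.693,162.098) → (88.041,180.178) → (179.139,174.243)

[5] `<path>` cubic bezier, #008000→score S477 F1982: (43.219,135.399) → (102.793,104.694) → (194.592,75.088) → (231.483,69.284)

[6] `<path>` cubic bezier, #008000→score S477 F1982: (100.720,18.298) → (109.909,28.702) → (151.141,47.964) → (181.704,71.346)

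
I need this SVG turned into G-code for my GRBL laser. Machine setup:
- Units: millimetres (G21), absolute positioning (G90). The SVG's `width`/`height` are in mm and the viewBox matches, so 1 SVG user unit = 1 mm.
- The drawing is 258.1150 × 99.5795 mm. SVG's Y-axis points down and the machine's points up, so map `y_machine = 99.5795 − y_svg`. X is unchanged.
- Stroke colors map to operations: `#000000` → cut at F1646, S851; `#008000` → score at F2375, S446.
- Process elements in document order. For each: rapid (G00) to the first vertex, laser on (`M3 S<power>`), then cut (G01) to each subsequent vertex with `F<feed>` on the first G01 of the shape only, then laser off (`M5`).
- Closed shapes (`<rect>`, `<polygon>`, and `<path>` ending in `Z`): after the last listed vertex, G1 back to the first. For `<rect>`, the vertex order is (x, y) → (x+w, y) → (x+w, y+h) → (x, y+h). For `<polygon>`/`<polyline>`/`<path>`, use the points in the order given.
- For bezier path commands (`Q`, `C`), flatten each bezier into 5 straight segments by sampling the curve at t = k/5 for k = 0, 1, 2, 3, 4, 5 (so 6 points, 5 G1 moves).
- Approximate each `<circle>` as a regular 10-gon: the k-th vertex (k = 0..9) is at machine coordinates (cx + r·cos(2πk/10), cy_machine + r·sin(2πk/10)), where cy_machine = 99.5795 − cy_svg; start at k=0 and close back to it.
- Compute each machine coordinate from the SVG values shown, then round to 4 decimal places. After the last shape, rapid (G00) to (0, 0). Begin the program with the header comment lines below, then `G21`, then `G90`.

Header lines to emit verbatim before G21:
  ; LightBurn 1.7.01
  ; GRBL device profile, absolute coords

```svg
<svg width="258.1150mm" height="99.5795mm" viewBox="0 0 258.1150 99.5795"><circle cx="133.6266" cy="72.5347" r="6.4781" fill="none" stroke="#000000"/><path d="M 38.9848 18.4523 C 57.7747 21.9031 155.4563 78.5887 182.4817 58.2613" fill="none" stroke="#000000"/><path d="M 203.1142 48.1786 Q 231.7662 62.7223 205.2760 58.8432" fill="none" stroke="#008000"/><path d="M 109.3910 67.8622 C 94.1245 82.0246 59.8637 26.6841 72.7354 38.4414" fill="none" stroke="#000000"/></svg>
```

; LightBurn 1.7.01
; GRBL device profile, absolute coords
G21
G90
G00 X140.1047 Y27.0448
M3 S851
G01 X138.8675 Y30.8525 F1646
G01 X135.6284 Y33.2058
G01 X131.6248 Y33.2058
G01 X128.3857 Y30.8525
G01 X127.1485 Y27.0448
G01 X128.3857 Y23.2371
G01 X131.6248 Y20.8838
G01 X135.6284 Y20.8838
G01 X138.8675 Y23.2371
G01 X140.1047 Y27.0448
M5
G00 X38.9848 Y81.1272
M3 S851
G01 X58.5294 Y73.7105 F1646
G01 X89.8296 Y59.7694
G01 X125.7073 Y45.5557
G01 X158.9841 Y37.3213
G01 X182.4817 Y41.3182
M5
G00 X203.1142 Y51.4009
M3 S446
G01 X212.3693 Y46.3203 F2375
G01 X217.2130 Y42.7136
G01 X217.6454 Y40.5807
G01 X213.6664 Y39.9216
G01 X205.2760 Y40.7363
M5
G00 X109.3910 Y31.7173
M3 S851
G01 X98.4808 Y30.4674 F1646
G01 X86.1861 Y39.3414
G01 X75.6808 Y51.7824
G01 X70.1393 Y61.2335
G01 X72.7354 Y61.1381
M5
G00 X0.0000 Y0.0000

viewBox `0 0 258.1150 99.5795` with mm width/height → 1 unit = 1 mm. Flip: y_m = 99.5795 − y_svg.

**Shape 1** — `<circle>` circle, stroke `#000000` → cut (S851, F1646). Machine vertices: (140.1047,27.0448) → (138.8675,30.8525) → (135.6284,33.2058) → (131.6248,33.2058) → (128.3857,30.8525) → (127.1485,27.0448) → (128.3857,23.2371) → (131.6248,20.8838) → (135.6284,20.8838) → (138.8675,23.2371) → (140.1047,27.0448). Closed: final G1 returns to the first vertex.

**Shape 2** — `<path>` cubic bezier, stroke `#000000` → cut (S851, F1646). Control points (SVG): P0=(38.9848,18.4523), P1=(57.7747,21.9031), P2=(155.4563,78.5887), P3=(182.4817,58.2613); sampled at t=k/5. Machine vertices: (38.9848,81.1272) → (58.5294,73.7105) → (89.8296,59.7694) → (125.7073,45.5557) → (158.9841,37.3213) → (182.4817,41.3182). Open path.

**Shape 3** — `<path>` quadratic bezier, stroke `#008000` → score (S446, F2375). Control points (SVG): P0=(203.1142,48.1786), P1=(231.7662,62.7223), P2=(205.2760,58.8432); sampled at t=k/5. Machine vertices: (203.1142,51.4009) → (212.3693,46.3203) → (217.2130,42.7136) → (217.6454,40.5807) → (213.6664,39.9216) → (205.2760,40.7363). Open path.

**Shape 4** — `<path>` cubic bezier, stroke `#000000` → cut (S851, F1646). Control points (SVG): P0=(109.3910,67.8622), P1=(94.1245,82.0246), P2=(59.8637,26.6841), P3=(72.7354,38.4414); sampled at t=k/5. Machine vertices: (109.3910,31.7173) → (98.4808,30.4674) → (86.1861,39.3414) → (75.6808,51.7824) → (70.1393,61.2335) → (72.7354,61.1381). Open path.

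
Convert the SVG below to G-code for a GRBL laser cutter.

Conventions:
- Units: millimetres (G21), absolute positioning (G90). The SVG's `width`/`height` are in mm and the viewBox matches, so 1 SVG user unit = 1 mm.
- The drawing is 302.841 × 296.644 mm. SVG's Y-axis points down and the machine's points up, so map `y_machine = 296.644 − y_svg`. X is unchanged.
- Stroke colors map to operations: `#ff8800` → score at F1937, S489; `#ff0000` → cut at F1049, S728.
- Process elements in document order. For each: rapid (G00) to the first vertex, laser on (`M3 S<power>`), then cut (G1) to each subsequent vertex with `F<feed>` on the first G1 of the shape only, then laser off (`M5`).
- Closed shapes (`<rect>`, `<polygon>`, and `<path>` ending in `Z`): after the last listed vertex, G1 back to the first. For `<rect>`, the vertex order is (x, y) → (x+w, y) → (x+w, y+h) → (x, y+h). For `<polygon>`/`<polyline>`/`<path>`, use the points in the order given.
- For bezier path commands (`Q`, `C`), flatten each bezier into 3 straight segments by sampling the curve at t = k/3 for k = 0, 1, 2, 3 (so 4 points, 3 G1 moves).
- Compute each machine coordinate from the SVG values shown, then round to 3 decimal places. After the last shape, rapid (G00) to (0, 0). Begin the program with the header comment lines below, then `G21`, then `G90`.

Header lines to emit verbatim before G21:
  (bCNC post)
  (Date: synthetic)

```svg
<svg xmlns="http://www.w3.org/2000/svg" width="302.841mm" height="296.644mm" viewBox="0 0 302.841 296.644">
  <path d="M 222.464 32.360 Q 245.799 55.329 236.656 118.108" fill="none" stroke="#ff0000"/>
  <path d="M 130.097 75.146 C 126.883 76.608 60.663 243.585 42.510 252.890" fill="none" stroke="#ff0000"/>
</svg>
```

1 u = 1 mm; y_m = 296.644 − y.

[1] `<path>` quadratic bezier, #ff0000→cut S728 F1049: (222.464,264.284) → (234.412,244.548) → (239.143,215.965) → (236.656,178.536)

[2] `<path>` cubic bezier, #ff0000→cut S728 F1049: (130.097,221.498) → (109.995,176.834) → (72.572,93.646) → (42.510,43.754)

(bCNC post)
(Date: synthetic)
G21
G90
G00 X222.464 Y264.284
M3 S728
G1 X234.412 Y244.548 F1049
G1 X239.143 Y215.965
G1 X236.656 Y178.536
M5
G00 X130.097 Y221.498
M3 S728
G1 X109.995 Y176.834 F1049
G1 X72.572 Y93.646
G1 X42.510 Y43.754
M5
G00 X0.000 Y0.000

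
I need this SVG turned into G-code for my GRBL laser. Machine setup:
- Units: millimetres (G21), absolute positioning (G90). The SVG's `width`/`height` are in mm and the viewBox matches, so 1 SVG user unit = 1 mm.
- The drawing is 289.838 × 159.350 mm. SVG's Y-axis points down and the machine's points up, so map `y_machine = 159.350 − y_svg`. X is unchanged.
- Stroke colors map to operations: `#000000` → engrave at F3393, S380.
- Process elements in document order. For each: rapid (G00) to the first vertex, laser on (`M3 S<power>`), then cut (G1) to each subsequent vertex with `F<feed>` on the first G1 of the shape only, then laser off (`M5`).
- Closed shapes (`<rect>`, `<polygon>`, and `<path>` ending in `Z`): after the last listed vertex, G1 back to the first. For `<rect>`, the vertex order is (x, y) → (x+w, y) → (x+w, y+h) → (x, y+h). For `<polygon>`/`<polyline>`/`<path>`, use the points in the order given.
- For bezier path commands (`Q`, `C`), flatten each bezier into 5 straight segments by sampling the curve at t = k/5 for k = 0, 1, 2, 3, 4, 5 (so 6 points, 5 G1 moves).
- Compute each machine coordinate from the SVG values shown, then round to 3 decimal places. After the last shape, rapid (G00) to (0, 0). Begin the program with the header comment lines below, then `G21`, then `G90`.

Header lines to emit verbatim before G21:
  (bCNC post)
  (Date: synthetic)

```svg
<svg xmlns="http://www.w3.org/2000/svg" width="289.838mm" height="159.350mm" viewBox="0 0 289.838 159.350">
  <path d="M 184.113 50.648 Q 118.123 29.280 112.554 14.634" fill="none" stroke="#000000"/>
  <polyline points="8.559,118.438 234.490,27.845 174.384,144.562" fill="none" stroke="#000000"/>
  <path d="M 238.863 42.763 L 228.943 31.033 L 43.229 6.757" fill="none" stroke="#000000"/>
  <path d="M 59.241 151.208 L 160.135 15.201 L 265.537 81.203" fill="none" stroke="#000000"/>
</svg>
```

viewBox `0 0 289.838 159.350` with mm width/height → 1 unit = 1 mm. Flip: y_m = 159.350 − y_svg.

**Shape 1** — `<path>` quadratic bezier, stroke `#000000` → engrave (S380, F3393). Control points (SVG): P0=(184.113,50.648), P1=(118.123,29.280), P2=(112.554,14.634); sampled at t=k/5. Machine vertices: (184.113,108.702) → (160.134,116.980) → (140.988,124.721) → (126.677,131.924) → (117.198,138.589) → (112.554,144.716). Open path.

**Shape 2** — `<polyline>` open polyline, stroke `#000000` → engrave (S380, F3393). Machine vertices: (8.559,40.912) → (234.490,131.505) → (174.384,14.788). Open path.

**Shape 3** — `<path>` open polyline, stroke `#000000` → engrave (S380, F3393). Machine vertices: (238.863,116.587) → (228.943,128.317) → (43.229,152.593). Open path.

**Shape 4** — `<path>` open polyline, stroke `#000000` → engrave (S380, F3393). Machine vertices: (59.241,8.142) → (160.135,144.149) → (265.537,78.147). Open path.

(bCNC post)
(Date: synthetic)
G21
G90
G00 X184.113 Y108.702
M3 S380
G1 X160.134 Y116.980 F3393
G1 X140.988 Y124.721
G1 X126.677 Y131.924
G1 X117.198 Y138.589
G1 X112.554 Y144.716
M5
G00 X8.559 Y40.912
M3 S380
G1 X234.490 Y131.505 F3393
G1 X174.384 Y14.788
M5
G00 X238.863 Y116.587
M3 S380
G1 X228.943 Y128.317 F3393
G1 X43.229 Y152.593
M5
G00 X59.241 Y8.142
M3 S380
G1 X160.135 Y144.149 F3393
G1 X265.537 Y78.147
M5
G00 X0.000 Y0.000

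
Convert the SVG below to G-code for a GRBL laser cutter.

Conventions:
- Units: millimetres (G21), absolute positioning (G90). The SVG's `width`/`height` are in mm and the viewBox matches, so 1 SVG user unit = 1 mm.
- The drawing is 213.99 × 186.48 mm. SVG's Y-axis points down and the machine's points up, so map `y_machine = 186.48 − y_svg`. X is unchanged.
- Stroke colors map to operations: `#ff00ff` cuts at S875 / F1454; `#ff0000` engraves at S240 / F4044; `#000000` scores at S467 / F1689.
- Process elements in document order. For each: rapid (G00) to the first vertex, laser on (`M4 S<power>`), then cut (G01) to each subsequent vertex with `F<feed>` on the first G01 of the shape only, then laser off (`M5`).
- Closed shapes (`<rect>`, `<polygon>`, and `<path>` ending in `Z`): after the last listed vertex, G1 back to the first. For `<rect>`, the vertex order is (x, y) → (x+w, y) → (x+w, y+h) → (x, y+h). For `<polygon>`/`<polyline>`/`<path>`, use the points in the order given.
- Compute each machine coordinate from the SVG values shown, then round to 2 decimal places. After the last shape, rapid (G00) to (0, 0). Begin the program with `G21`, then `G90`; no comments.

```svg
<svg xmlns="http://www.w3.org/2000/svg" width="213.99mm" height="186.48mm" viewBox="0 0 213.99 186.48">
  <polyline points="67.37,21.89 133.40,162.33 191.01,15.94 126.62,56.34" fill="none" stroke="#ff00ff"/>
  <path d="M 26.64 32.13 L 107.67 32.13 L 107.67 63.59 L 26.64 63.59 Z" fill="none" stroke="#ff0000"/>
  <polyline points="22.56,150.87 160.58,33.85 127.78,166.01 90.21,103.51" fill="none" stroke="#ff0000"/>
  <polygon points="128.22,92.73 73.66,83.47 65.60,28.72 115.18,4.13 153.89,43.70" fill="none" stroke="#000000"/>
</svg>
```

G21
G90
G00 X67.37 Y164.59
M4 S875
G01 X133.40 Y24.15 F1454
G01 X191.01 Y170.54
G01 X126.62 Y130.14
M5
G00 X26.64 Y154.35
M4 S240
G01 X107.67 Y154.35 F4044
G01 X107.67 Y122.89
G01 X26.64 Y122.89
G01 X26.64 Y154.35
M5
G00 X22.56 Y35.61
M4 S240
G01 X160.58 Y152.63 F4044
G01 X127.78 Y20.47
G01 X90.21 Y82.97
M5
G00 X128.22 Y93.75
M4 S467
G01 X73.66 Y103.01 F1689
G01 X65.60 Y157.76
G01 X115.18 Y182.35
G01 X153.89 Y142.78
G01 X128.22 Y93.75
M5
G00 X0.00 Y0.00

1 u = 1 mm; y_m = 186.48 − y.

[1] `<polyline>` open polyline, #ff00ff→cut S875 F1454: (67.37,164.59) → (133.40,24.15) → (191.01,170.54) → (126.62,130.14)

[2] `<path>` rectangle, #ff0000→engrave S240 F4044: (26.64,154.35) → (107.67,154.35) → (107.67,122.89) → (26.64,122.89) → (26.64,154.35) (closed)

[3] `<polyline>` open polyline, #ff0000→engrave S240 F4044: (22.56,35.61) → (160.58,152.63) → (127.78,20.47) → (90.21,82.97)

[4] `<polygon>` regular polygon, #000000→score S467 F1689: (128.22,93.75) → (73.66,103.01) → (65.60,157.76) → (115.18,182.35) → (153.89,142.78) → (128.22,93.75) (closed)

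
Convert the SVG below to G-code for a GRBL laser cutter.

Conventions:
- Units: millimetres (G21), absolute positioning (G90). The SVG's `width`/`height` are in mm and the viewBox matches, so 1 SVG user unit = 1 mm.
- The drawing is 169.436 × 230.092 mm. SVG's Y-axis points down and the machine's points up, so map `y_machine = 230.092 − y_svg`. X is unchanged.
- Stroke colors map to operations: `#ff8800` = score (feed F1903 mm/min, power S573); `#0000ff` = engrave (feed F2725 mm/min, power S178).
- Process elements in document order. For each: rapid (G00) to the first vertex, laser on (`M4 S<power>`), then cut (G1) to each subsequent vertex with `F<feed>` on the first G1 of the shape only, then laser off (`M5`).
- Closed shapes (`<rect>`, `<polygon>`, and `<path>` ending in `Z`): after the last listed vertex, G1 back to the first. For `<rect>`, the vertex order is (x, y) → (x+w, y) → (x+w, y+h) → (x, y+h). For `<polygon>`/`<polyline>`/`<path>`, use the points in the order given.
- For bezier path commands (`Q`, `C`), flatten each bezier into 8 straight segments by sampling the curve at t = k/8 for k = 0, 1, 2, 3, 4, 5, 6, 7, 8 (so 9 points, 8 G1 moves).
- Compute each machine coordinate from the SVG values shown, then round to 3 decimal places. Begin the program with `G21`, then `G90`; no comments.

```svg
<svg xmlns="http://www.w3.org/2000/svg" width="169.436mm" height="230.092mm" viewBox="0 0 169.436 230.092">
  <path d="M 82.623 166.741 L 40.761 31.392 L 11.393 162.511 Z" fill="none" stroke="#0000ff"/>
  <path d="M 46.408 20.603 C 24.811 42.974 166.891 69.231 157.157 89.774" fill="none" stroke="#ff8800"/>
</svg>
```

viewBox `0 0 169.436 230.092` with mm width/height → 1 unit = 1 mm. Flip: y_m = 230.092 − y_svg.

**Shape 1** — `<path>` closed polygon, stroke `#0000ff` → engrave (S178, F2725). Machine vertices: (82.623,63.351) → (40.761,198.700) → (11.393,67.581) → (82.623,63.351). Closed: final G1 returns to the first vertex.

**Shape 2** — `<path>` cubic bezier, stroke `#ff8800` → score (S573, F1903). Control points (SVG): P0=(46.408,20.603), P1=(24.811,42.974), P2=(166.891,69.231), P3=(157.157,89.774); sampled at t=k/8. Machine vertices: (46.408,209.489) → (45.365,200.936) → (55.970,192.132) → (74.525,183.188) → (97.334,174.218) → (120.698,165.333) → (140.922,156.647) → (154.307,148.271) → (157.157,140.318). Open path.

G21
G90
G00 X82.623 Y63.351
M4 S178
G1 X40.761 Y198.700 F2725
G1 X11.393 Y67.581
G1 X82.623 Y63.351
M5
G00 X46.408 Y209.489
M4 S573
G1 X45.365 Y200.936 F1903
G1 X55.970 Y192.132
G1 X74.525 Y183.188
G1 X97.334 Y174.218
G1 X120.698 Y165.333
G1 X140.922 Y156.647
G1 X154.307 Y148.271
G1 X157.157 Y140.318
M5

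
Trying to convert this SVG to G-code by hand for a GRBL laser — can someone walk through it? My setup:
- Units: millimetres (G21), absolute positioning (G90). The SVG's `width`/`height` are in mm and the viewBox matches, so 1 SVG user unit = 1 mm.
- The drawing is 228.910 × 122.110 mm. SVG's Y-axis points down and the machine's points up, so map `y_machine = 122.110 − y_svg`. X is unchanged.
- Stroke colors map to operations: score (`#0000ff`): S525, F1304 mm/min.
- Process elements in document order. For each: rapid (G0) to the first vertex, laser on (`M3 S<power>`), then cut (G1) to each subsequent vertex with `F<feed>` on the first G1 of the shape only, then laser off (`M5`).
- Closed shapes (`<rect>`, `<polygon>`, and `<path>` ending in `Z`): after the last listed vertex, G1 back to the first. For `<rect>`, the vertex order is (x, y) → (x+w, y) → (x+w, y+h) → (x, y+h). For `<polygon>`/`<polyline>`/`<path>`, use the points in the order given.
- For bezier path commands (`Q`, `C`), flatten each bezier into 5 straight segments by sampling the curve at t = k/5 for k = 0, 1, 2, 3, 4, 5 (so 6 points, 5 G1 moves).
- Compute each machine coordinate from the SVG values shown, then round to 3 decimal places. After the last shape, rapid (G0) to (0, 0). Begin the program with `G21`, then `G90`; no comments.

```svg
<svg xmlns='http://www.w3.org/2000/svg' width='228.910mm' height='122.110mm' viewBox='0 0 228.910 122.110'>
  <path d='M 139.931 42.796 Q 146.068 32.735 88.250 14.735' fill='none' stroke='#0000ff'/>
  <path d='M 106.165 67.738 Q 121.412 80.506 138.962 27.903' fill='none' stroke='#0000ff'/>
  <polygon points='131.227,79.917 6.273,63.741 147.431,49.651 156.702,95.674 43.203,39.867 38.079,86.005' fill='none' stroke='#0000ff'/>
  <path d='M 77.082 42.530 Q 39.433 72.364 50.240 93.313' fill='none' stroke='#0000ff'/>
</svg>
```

1 u = 1 mm; y_m = 122.110 − y.

[1] `<path>` quadratic bezier, #0000ff→score S525 F1304: (139.931,79.314) → (139.828,83.656) → (134.608,88.633) → (124.272,94.245) → (108.819,100.493) → (88.250,107.375)

[2] `<path>` quadratic bezier, #0000ff→score S525 F1304: (106.165,54.372) → (112.356,51.880) → (118.731,54.617) → (125.290,62.584) → (132.034,75.781) → (138.962,94.207)

[3] `<polygon>` closed polygon, #0000ff→score S525 F1304: (131.227,42.193) → (6.273,58.369) → (147.431,72.459) → (156.702,26.436) → (43.203,82.243) → (38.079,36.105) → (131.227,42.193) (closed)

[4] `<path>` quadratic bezier, #0000ff→score S525 F1304: (77.082,79.580) → (63.961,68.002) → (54.716,57.134) → (49.347,46.978) → (47.855,37.532) → (50.240,28.797)

G21
G90
G0 X139.931 Y79.314
M3 S525
G1 X139.828 Y83.656 F1304
G1 X134.608 Y88.633
G1 X124.272 Y94.245
G1 X108.819 Y100.493
G1 X88.250 Y107.375
M5
G0 X106.165 Y54.372
M3 S525
G1 X112.356 Y51.880 F1304
G1 X118.731 Y54.617
G1 X125.290 Y62.584
G1 X132.034 Y75.781
G1 X138.962 Y94.207
M5
G0 X131.227 Y42.193
M3 S525
G1 X6.273 Y58.369 F1304
G1 X147.431 Y72.459
G1 X156.702 Y26.436
G1 X43.203 Y82.243
G1 X38.079 Y36.105
G1 X131.227 Y42.193
M5
G0 X77.082 Y79.580
M3 S525
G1 X63.961 Y68.002 F1304
G1 X54.716 Y57.134
G1 X49.347 Y46.978
G1 X47.855 Y37.532
G1 X50.240 Y28.797
M5
G0 X0.000 Y0.000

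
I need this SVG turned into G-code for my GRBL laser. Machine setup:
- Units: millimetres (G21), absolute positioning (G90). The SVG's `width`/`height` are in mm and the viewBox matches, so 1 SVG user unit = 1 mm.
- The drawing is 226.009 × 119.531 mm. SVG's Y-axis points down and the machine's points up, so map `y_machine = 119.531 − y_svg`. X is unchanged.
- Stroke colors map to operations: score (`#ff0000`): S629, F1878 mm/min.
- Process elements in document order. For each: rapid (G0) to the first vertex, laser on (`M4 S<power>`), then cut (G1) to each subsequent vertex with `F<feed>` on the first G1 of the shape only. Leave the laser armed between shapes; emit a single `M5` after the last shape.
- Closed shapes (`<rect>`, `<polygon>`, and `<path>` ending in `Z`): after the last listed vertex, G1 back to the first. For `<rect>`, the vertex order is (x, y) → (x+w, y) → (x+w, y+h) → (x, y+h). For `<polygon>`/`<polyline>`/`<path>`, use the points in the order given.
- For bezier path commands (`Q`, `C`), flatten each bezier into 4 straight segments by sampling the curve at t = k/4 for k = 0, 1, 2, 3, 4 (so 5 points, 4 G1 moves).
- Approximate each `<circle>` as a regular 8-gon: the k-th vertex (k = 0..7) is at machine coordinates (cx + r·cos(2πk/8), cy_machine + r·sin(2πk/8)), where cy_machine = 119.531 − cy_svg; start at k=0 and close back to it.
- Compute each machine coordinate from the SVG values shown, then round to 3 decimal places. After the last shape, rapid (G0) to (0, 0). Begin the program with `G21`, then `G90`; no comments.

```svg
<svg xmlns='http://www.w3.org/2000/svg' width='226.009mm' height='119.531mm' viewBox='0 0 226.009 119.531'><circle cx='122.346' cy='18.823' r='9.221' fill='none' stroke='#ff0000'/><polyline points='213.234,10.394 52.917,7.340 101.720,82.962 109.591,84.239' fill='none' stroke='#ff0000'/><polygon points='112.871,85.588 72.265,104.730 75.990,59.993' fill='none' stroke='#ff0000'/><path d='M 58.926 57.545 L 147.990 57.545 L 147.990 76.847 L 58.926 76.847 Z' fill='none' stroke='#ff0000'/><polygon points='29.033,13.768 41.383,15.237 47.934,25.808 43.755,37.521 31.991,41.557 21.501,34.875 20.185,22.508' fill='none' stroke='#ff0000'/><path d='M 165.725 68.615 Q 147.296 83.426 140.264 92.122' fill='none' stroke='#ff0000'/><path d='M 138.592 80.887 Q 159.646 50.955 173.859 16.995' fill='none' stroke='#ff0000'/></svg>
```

1 u = 1 mm; y_m = 119.531 − y.

[1] `<circle>` circle, #ff0000→score S629 F1878: (131.567,100.708) → (128.866,107.228) → (122.346,109.929) → (115.826,107.228) → (113.125,100.708) → (115.826,94.188) → (122.346,91.487) → (128.866,94.188) → (131.567,100.708) (closed)

[2] `<polyline>` open polyline, #ff0000→score S629 F1878: (213.234,109.137) → (52.917,112.191) → (101.720,36.569) → (109.591,35.292)

[3] `<polygon>` regular polygon, #ff0000→score S629 F1878: (112.871,33.943) → (72.265,14.801) → (75.990,59.538) → (112.871,33.943) (closed)

[4] `<path>` rectangle, #ff0000→score S629 F1878: (58.926,61.986) → (147.990,61.986) → (147.990,42.684) → (58.926,42.684) → (58.926,61.986) (closed)

[5] `<polygon>` regular polygon, #ff0000→score S629 F1878: (29.033,105.763) → (41.383,104.294) → (47.934,93.723) → (43.755,82.010) → (31.991,77.974) → (21.501,84.656) → (20.185,97.023) → (29.033,105.763) (closed)

[6] `<path>` quadratic bezier, #ff0000→score S629 F1878: (165.725,50.916) → (157.223,43.893) → (150.145,37.634) → (144.492,32.139) → (140.264,27.409)

[7] `<path>` quadratic bezier, #ff0000→score S629 F1878: (138.592,38.644) → (148.691,53.862) → (157.936,69.583) → (166.325,85.808) → (173.859,102.536)

G21
G90
G0 X131.567 Y100.708
M4 S629
G1 X128.866 Y107.228 F1878
G1 X122.346 Y109.929
G1 X115.826 Y107.228
G1 X113.125 Y100.708
G1 X115.826 Y94.188
G1 X122.346 Y91.487
G1 X128.866 Y94.188
G1 X131.567 Y100.708
G0 X213.234 Y109.137
M4 S629
G1 X52.917 Y112.191 F1878
G1 X101.720 Y36.569
G1 X109.591 Y35.292
G0 X112.871 Y33.943
M4 S629
G1 X72.265 Y14.801 F1878
G1 X75.990 Y59.538
G1 X112.871 Y33.943
G0 X58.926 Y61.986
M4 S629
G1 X147.990 Y61.986 F1878
G1 X147.990 Y42.684
G1 X58.926 Y42.684
G1 X58.926 Y61.986
G0 X29.033 Y105.763
M4 S629
G1 X41.383 Y104.294 F1878
G1 X47.934 Y93.723
G1 X43.755 Y82.010
G1 X31.991 Y77.974
G1 X21.501 Y84.656
G1 X20.185 Y97.023
G1 X29.033 Y105.763
G0 X165.725 Y50.916
M4 S629
G1 X157.223 Y43.893 F1878
G1 X150.145 Y37.634
G1 X144.492 Y32.139
G1 X140.264 Y27.409
G0 X138.592 Y38.644
M4 S629
G1 X148.691 Y53.862 F1878
G1 X157.936 Y69.583
G1 X166.325 Y85.808
G1 X173.859 Y102.536
M5
G0 X0.000 Y0.000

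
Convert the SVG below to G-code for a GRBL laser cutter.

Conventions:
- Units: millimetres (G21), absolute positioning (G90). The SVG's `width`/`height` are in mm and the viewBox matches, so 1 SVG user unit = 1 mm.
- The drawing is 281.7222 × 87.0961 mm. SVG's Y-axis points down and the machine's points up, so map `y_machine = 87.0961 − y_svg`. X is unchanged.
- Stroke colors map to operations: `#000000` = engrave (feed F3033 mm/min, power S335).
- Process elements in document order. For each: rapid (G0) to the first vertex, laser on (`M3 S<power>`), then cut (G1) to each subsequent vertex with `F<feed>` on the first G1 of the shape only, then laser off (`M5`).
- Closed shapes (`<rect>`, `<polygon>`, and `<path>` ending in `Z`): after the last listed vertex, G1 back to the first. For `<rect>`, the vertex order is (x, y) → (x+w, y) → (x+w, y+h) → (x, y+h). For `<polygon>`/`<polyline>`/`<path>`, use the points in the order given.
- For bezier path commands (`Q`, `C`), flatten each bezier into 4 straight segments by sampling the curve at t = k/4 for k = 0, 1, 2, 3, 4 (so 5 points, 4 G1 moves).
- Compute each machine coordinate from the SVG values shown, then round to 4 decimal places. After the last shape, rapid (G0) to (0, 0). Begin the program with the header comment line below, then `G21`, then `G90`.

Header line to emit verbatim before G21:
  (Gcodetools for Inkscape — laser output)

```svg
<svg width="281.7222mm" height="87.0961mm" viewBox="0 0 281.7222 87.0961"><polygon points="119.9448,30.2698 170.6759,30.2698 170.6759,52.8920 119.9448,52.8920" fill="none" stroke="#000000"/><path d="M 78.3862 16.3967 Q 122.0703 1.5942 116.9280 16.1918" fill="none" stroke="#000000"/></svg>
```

Since the viewBox matches the mm dimensions, user units are millimetres directly. The only transform is the Y-flip y_m = 87.0961 − y_svg.

Shape 1 is a rectangle drawn with `<polygon>`. Its stroke #000000 means engrave at S335, F3033. After flipping Y the toolpath is (119.9448,56.8263) → (170.6759,56.8263) → (170.6759,34.2041) → (119.9448,34.2041) → (119.9448,56.8263), returning to the start.

Shape 2 is a quadratic bezier drawn with `<path>`. Its stroke #000000 means engrave at S335, F3033. After flipping Y the toolpath is (78.3862,70.6994) → (97.1766,76.2631) → (109.8637,78.1519) → (116.4475,76.3656) → (116.9280,70.9043).

(Gcodetools for Inkscape — laser output)
G21
G90
G0 X119.9448 Y56.8263
M3 S335
G1 X170.6759 Y56.8263 F3033
G1 X170.6759 Y34.2041
G1 X119.9448 Y34.2041
G1 X119.9448 Y56.8263
M5
G0 X78.3862 Y70.6994
M3 S335
G1 X97.1766 Y76.2631 F3033
G1 X109.8637 Y78.1519
G1 X116.4475 Y76.3656
G1 X116.9280 Y70.9043
M5
G0 X0.0000 Y0.0000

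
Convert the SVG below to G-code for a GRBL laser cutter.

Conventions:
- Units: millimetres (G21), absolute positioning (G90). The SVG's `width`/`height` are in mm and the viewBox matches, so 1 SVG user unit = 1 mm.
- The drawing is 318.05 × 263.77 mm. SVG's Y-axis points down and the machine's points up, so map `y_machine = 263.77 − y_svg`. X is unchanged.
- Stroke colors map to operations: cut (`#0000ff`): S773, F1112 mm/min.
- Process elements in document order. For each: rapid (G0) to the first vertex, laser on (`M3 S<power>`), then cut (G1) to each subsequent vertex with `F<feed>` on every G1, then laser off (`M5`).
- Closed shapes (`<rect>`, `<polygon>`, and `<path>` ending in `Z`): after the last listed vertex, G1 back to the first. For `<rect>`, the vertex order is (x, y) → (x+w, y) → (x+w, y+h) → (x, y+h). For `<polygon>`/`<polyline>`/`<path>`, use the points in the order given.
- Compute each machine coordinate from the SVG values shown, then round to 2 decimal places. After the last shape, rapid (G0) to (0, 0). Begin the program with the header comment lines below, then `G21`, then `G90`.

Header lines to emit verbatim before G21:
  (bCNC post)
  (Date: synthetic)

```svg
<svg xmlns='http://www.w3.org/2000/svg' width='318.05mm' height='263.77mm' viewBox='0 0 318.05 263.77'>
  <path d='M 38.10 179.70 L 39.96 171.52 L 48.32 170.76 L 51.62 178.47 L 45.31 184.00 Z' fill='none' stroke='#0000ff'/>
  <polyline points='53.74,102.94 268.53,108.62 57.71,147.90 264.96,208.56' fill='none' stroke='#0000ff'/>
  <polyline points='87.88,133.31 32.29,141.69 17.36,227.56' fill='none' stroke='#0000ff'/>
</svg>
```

(bCNC post)
(Date: synthetic)
G21
G90
G0 X38.10 Y84.07
M3 S773
G1 X39.96 Y92.25 F1112
G1 X48.32 Y93.01 F1112
G1 X51.62 Y85.30 F1112
G1 X45.31 Y79.77 F1112
G1 X38.10 Y84.07 F1112
M5
G0 X53.74 Y160.83
M3 S773
G1 X268.53 Y155.15 F1112
G1 X57.71 Y115.87 F1112
G1 X264.96 Y55.21 F1112
M5
G0 X87.88 Y130.46
M3 S773
G1 X32.29 Y122.08 F1112
G1 X17.36 Y36.21 F1112
M5
G0 X0.00 Y0.00

Since the viewBox matches the mm dimensions, user units are millimetres directly. The only transform is the Y-flip y_m = 263.77 − y_svg.

Shape 1 is a regular polygon drawn with `<path>`. Its stroke #0000ff means cut at S773, F1112. After flipping Y the toolpath is (38.10,84.07) → (39.96,92.25) → (48.32,93.01) → (51.62,85.30) → (45.31,79.77) → (38.10,84.07), returning to the start.

Shape 2 is a open polyline drawn with `<polyline>`. Its stroke #0000ff means cut at S773, F1112. After flipping Y the toolpath is (53.74,160.83) → (268.53,155.15) → (57.71,115.87) → (264.96,55.21).

Shape 3 is a open polyline drawn with `<polyline>`. Its stroke #0000ff means cut at S773, F1112. After flipping Y the toolpath is (87.88,130.46) → (32.29,122.08) → (17.36,36.21).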